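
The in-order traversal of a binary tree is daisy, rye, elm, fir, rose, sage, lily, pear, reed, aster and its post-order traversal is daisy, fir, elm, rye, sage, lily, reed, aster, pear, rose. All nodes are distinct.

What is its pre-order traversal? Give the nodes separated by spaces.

rose rye daisy elm fir pear lily sage aster reed

The last element of post-order is the root; it splits in-order into left and right subtrees.
Root rose: left subtree has 4 nodes {daisy, rye, elm, fir}, right has 5 {sage, lily, pear, reed, aster}.
  Root rye: left subtree has 1 node {daisy}, right has 2 {elm, fir}.
    Root elm: left subtree has 0 nodes { }, right has 1 {fir}.
  Root pear: left subtree has 2 nodes {sage, lily}, right has 2 {reed, aster}.
    Root lily: left subtree has 1 node {sage}, right has 0 { }.
    Root aster: left subtree has 1 node {reed}, right has 0 { }.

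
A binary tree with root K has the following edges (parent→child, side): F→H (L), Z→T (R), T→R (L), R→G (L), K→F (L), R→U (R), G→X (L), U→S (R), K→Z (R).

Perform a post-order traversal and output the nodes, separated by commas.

H, F, X, G, S, U, R, T, Z, K

Post-order visits the left subtree, then the right subtree, then the node.
At K: go left to F.
  At F: go left to H.
    H is a leaf — visit H.
  At F: no right child.
  Visit F.
At K: go right to Z.
  At Z: no left child.
  At Z: go right to T.
    At T: go left to R.
      At R: go left to G.
        At G: go left to X.
          X is a leaf — visit X.
        At G: no right child.
        Visit G.
      At R: go right to U.
        At U: no left child.
        At U: go right to S.
          S is a leaf — visit S.
        Visit U.
      Visit R.
    At T: no right child.
    Visit T.
  Visit Z.
Visit K.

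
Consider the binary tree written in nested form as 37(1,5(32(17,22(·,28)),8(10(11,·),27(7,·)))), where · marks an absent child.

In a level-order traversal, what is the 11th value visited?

11

Level-order visits nodes level by level from the root, left to right within each level.
Level 0: 37
Level 1: 1, 5
Level 2: 32, 8
Level 3: 17, 22, 10, 27
Level 4: 28, 11, 7
Full level-order sequence: 37, 1, 5, 32, 8, 17, 22, 10, 27, 28, 11, 7.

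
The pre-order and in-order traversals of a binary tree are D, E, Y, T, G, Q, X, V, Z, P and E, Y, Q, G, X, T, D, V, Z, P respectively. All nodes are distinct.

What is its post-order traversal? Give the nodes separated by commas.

Q, X, G, T, Y, E, P, Z, V, D

The first element of pre-order is the root; it splits in-order into left and right subtrees.
Root D: left subtree has 6 nodes {E, Y, Q, G, X, T}, right has 3 {V, Z, P}.
  Root E: left subtree has 0 nodes { }, right has 5 {Y, Q, G, X, T}.
    Root Y: left subtree has 0 nodes { }, right has 4 {Q, G, X, T}.
      Root T: left subtree has 3 nodes {Q, G, X}, right has 0 { }.
        Root G: left subtree has 1 node {Q}, right has 1 {X}.
  Root V: left subtree has 0 nodes { }, right has 2 {Z, P}.
    Root Z: left subtree has 0 nodes { }, right has 1 {P}.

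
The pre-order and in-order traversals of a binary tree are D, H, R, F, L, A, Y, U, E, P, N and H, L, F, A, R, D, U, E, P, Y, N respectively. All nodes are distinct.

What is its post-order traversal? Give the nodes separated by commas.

L, A, F, R, H, P, E, U, N, Y, D

The first element of pre-order is the root; it splits in-order into left and right subtrees.
Root D: left subtree has 5 nodes {H, L, F, A, R}, right has 5 {U, E, P, Y, N}.
  Root H: left subtree has 0 nodes { }, right has 4 {L, F, A, R}.
    Root R: left subtree has 3 nodes {L, F, A}, right has 0 { }.
      Root F: left subtree has 1 node {L}, right has 1 {A}.
  Root Y: left subtree has 3 nodes {U, E, P}, right has 1 {N}.
    Root U: left subtree has 0 nodes { }, right has 2 {E, P}.
      Root E: left subtree has 0 nodes { }, right has 1 {P}.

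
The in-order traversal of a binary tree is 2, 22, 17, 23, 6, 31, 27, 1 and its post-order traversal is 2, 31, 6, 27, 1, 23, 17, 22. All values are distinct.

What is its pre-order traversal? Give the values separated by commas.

22, 2, 17, 23, 1, 27, 6, 31

The last element of post-order is the root; it splits in-order into left and right subtrees.
Root 22: left subtree has 1 node {2}, right has 6 {17, 23, 6, 31, 27, 1}.
  Root 17: left subtree has 0 nodes { }, right has 5 {23, 6, 31, 27, 1}.
    Root 23: left subtree has 0 nodes { }, right has 4 {6, 31, 27, 1}.
      Root 1: left subtree has 3 nodes {6, 31, 27}, right has 0 { }.
        Root 27: left subtree has 2 nodes {6, 31}, right has 0 { }.
          Root 6: left subtree has 0 nodes { }, right has 1 {31}.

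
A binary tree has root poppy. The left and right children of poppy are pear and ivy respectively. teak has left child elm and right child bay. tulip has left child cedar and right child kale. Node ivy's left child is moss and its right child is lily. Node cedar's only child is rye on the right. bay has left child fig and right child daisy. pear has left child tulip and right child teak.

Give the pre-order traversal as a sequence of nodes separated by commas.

poppy, pear, tulip, cedar, rye, kale, teak, elm, bay, fig, daisy, ivy, moss, lily

Pre-order visits the node, then its left subtree, then its right subtree.
Visit poppy.
At poppy: go left to pear.
  Visit pear.
  At pear: go left to tulip.
    Visit tulip.
    At tulip: go left to cedar.
      Visit cedar.
      At cedar: no left child.
      At cedar: go right to rye.
        rye is a leaf — visit rye.
    At tulip: go right to kale.
      kale is a leaf — visit kale.
  At pear: go right to teak.
    Visit teak.
    At teak: go left to elm.
      elm is a leaf — visit elm.
    At teak: go right to bay.
      Visit bay.
      At bay: go left to fig.
        fig is a leaf — visit fig.
      At bay: go right to daisy.
        daisy is a leaf — visit daisy.
At poppy: go right to ivy.
  Visit ivy.
  At ivy: go left to moss.
    moss is a leaf — visit moss.
  At ivy: go right to lily.
    lily is a leaf — visit lily.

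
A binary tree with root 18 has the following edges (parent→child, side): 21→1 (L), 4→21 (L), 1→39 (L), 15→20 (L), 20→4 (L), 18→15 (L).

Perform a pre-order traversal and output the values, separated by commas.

18, 15, 20, 4, 21, 1, 39

Pre-order visits the node, then its left subtree, then its right subtree.
Visit 18.
At 18: go left to 15.
  Visit 15.
  At 15: go left to 20.
    Visit 20.
    At 20: go left to 4.
      Visit 4.
      At 4: go left to 21.
        Visit 21.
        At 21: go left to 1.
          Visit 1.
          At 1: go left to 39.
            39 is a leaf — visit 39.
          At 1: no right child.
        At 21: no right child.
      At 4: no right child.
    At 20: no right child.
  At 15: no right child.
At 18: no right child.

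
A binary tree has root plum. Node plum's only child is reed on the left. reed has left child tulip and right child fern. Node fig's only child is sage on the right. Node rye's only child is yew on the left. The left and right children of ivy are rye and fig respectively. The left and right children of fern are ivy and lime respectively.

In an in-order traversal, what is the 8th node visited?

In-order visits the left subtree, then the node, then the right subtree.
At plum: go left to reed.
  At reed: go left to tulip.
    tulip is a leaf — visit tulip.
  Visit reed.
  At reed: go right to fern.
    At fern: go left to ivy.
      At ivy: go left to rye.
        At rye: go left to yew.
          yew is a leaf — visit yew.
        Visit rye.
        At rye: no right child.
      Visit ivy.
      At ivy: go right to fig.
        At fig: no left child.
        Visit fig.
        At fig: go right to sage.
          sage is a leaf — visit sage.
    Visit fern.
    At fern: go right to lime.
      lime is a leaf — visit lime.
Visit plum.
At plum: no right child.
Full in-order sequence: tulip, reed, yew, rye, ivy, fig, sage, fern, lime, plum.

fern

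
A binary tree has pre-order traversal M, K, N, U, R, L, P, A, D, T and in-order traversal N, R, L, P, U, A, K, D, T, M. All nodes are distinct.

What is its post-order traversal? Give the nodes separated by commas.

The first element of pre-order is the root; it splits in-order into left and right subtrees.
Root M: left subtree has 9 nodes {N, R, L, P, U, A, K, D, T}, right has 0 { }.
  Root K: left subtree has 6 nodes {N, R, L, P, U, A}, right has 2 {D, T}.
    Root N: left subtree has 0 nodes { }, right has 5 {R, L, P, U, A}.
      Root U: left subtree has 3 nodes {R, L, P}, right has 1 {A}.
        Root R: left subtree has 0 nodes { }, right has 2 {L, P}.
          Root L: left subtree has 0 nodes { }, right has 1 {P}.
    Root D: left subtree has 0 nodes { }, right has 1 {T}.

P, L, R, A, U, N, T, D, K, M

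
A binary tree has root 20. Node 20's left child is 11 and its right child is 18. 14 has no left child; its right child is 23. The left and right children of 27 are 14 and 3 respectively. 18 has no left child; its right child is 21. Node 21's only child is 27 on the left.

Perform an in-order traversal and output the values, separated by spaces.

In-order visits the left subtree, then the node, then the right subtree.
At 20: go left to 11.
  11 is a leaf — visit 11.
Visit 20.
At 20: go right to 18.
  At 18: no left child.
  Visit 18.
  At 18: go right to 21.
    At 21: go left to 27.
      At 27: go left to 14.
        At 14: no left child.
        Visit 14.
        At 14: go right to 23.
          23 is a leaf — visit 23.
      Visit 27.
      At 27: go right to 3.
        3 is a leaf — visit 3.
    Visit 21.
    At 21: no right child.

11 20 18 14 23 27 3 21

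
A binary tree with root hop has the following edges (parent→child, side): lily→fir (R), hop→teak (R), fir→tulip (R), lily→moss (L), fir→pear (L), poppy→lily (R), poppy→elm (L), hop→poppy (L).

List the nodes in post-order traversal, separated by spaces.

Post-order visits the left subtree, then the right subtree, then the node.
At hop: go left to poppy.
  At poppy: go left to elm.
    elm is a leaf — visit elm.
  At poppy: go right to lily.
    At lily: go left to moss.
      moss is a leaf — visit moss.
    At lily: go right to fir.
      At fir: go left to pear.
        pear is a leaf — visit pear.
      At fir: go right to tulip.
        tulip is a leaf — visit tulip.
      Visit fir.
    Visit lily.
  Visit poppy.
At hop: go right to teak.
  teak is a leaf — visit teak.
Visit hop.

elm moss pear tulip fir lily poppy teak hop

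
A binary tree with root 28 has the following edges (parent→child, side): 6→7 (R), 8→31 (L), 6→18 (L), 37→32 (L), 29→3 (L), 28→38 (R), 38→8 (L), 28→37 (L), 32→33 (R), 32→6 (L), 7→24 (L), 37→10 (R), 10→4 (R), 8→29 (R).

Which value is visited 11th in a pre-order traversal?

38

Pre-order visits the node, then its left subtree, then its right subtree.
Visit 28.
At 28: go left to 37.
  Visit 37.
  At 37: go left to 32.
    Visit 32.
    At 32: go left to 6.
      Visit 6.
      At 6: go left to 18.
        18 is a leaf — visit 18.
      At 6: go right to 7.
        Visit 7.
        At 7: go left to 24.
          24 is a leaf — visit 24.
        At 7: no right child.
    At 32: go right to 33.
      33 is a leaf — visit 33.
  At 37: go right to 10.
    Visit 10.
    At 10: no left child.
    At 10: go right to 4.
      4 is a leaf — visit 4.
At 28: go right to 38.
  Visit 38.
  At 38: go left to 8.
    Visit 8.
    At 8: go left to 31.
      31 is a leaf — visit 31.
    At 8: go right to 29.
      Visit 29.
      At 29: go left to 3.
        3 is a leaf — visit 3.
      At 29: no right child.
  At 38: no right child.
Full pre-order sequence: 28, 37, 32, 6, 18, 7, 24, 33, 10, 4, 38, 8, 31, 29, 3.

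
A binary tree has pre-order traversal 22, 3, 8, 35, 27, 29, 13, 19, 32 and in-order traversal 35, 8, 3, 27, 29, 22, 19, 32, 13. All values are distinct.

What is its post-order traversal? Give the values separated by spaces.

The first element of pre-order is the root; it splits in-order into left and right subtrees.
Root 22: left subtree has 5 nodes {35, 8, 3, 27, 29}, right has 3 {19, 32, 13}.
  Root 3: left subtree has 2 nodes {35, 8}, right has 2 {27, 29}.
    Root 8: left subtree has 1 node {35}, right has 0 { }.
    Root 27: left subtree has 0 nodes { }, right has 1 {29}.
  Root 13: left subtree has 2 nodes {19, 32}, right has 0 { }.
    Root 19: left subtree has 0 nodes { }, right has 1 {32}.

35 8 29 27 3 32 19 13 22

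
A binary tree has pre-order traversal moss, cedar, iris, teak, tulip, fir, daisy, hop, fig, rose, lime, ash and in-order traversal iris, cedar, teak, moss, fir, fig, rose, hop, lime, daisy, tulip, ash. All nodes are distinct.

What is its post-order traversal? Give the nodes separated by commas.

The first element of pre-order is the root; it splits in-order into left and right subtrees.
Root moss: left subtree has 3 nodes {iris, cedar, teak}, right has 8 {fir, fig, rose, hop, lime, daisy, tulip, ash}.
  Root cedar: left subtree has 1 node {iris}, right has 1 {teak}.
  Root tulip: left subtree has 6 nodes {fir, fig, rose, hop, lime, daisy}, right has 1 {ash}.
    Root fir: left subtree has 0 nodes { }, right has 5 {fig, rose, hop, lime, daisy}.
      Root daisy: left subtree has 4 nodes {fig, rose, hop, lime}, right has 0 { }.
        Root hop: left subtree has 2 nodes {fig, rose}, right has 1 {lime}.
          Root fig: left subtree has 0 nodes { }, right has 1 {rose}.

iris, teak, cedar, rose, fig, lime, hop, daisy, fir, ash, tulip, moss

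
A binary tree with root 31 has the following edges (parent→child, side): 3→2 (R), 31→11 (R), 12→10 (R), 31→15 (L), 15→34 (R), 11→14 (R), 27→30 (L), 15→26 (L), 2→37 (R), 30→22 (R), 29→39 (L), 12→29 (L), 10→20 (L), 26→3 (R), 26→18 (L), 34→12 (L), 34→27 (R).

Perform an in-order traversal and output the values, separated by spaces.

18 26 3 2 37 15 39 29 12 20 10 34 30 22 27 31 11 14

In-order visits the left subtree, then the node, then the right subtree.
At 31: go left to 15.
  At 15: go left to 26.
    At 26: go left to 18.
      18 is a leaf — visit 18.
    Visit 26.
    At 26: go right to 3.
      At 3: no left child.
      Visit 3.
      At 3: go right to 2.
        At 2: no left child.
        Visit 2.
        At 2: go right to 37.
          37 is a leaf — visit 37.
  Visit 15.
  At 15: go right to 34.
    At 34: go left to 12.
      At 12: go left to 29.
        At 29: go left to 39.
          39 is a leaf — visit 39.
        Visit 29.
        At 29: no right child.
      Visit 12.
      At 12: go right to 10.
        At 10: go left to 20.
          20 is a leaf — visit 20.
        Visit 10.
        At 10: no right child.
    Visit 34.
    At 34: go right to 27.
      At 27: go left to 30.
        At 30: no left child.
        Visit 30.
        At 30: go right to 22.
          22 is a leaf — visit 22.
      Visit 27.
      At 27: no right child.
Visit 31.
At 31: go right to 11.
  At 11: no left child.
  Visit 11.
  At 11: go right to 14.
    14 is a leaf — visit 14.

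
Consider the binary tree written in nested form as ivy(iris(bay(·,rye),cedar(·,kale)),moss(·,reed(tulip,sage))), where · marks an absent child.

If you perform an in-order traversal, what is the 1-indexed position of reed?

In-order visits the left subtree, then the node, then the right subtree.
At ivy: go left to iris.
  At iris: go left to bay.
    At bay: no left child.
    Visit bay.
    At bay: go right to rye.
      rye is a leaf — visit rye.
  Visit iris.
  At iris: go right to cedar.
    At cedar: no left child.
    Visit cedar.
    At cedar: go right to kale.
      kale is a leaf — visit kale.
Visit ivy.
At ivy: go right to moss.
  At moss: no left child.
  Visit moss.
  At moss: go right to reed.
    At reed: go left to tulip.
      tulip is a leaf — visit tulip.
    Visit reed.
    At reed: go right to sage.
      sage is a leaf — visit sage.
Full in-order sequence: bay, rye, iris, cedar, kale, ivy, moss, tulip, reed, sage.

9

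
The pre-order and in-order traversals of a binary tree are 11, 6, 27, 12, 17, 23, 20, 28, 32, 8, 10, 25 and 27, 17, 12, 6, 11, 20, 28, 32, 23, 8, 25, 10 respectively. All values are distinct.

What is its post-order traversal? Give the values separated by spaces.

17 12 27 6 32 28 20 25 10 8 23 11

The first element of pre-order is the root; it splits in-order into left and right subtrees.
Root 11: left subtree has 4 nodes {27, 17, 12, 6}, right has 7 {20, 28, 32, 23, 8, 25, 10}.
  Root 6: left subtree has 3 nodes {27, 17, 12}, right has 0 { }.
    Root 27: left subtree has 0 nodes { }, right has 2 {17, 12}.
      Root 12: left subtree has 1 node {17}, right has 0 { }.
  Root 23: left subtree has 3 nodes {20, 28, 32}, right has 3 {8, 25, 10}.
    Root 20: left subtree has 0 nodes { }, right has 2 {28, 32}.
      Root 28: left subtree has 0 nodes { }, right has 1 {32}.
    Root 8: left subtree has 0 nodes { }, right has 2 {25, 10}.
      Root 10: left subtree has 1 node {25}, right has 0 { }.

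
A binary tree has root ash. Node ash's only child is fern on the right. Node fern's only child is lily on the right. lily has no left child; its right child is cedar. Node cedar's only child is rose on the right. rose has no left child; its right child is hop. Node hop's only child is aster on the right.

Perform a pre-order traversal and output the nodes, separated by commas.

ash, fern, lily, cedar, rose, hop, aster

Pre-order visits the node, then its left subtree, then its right subtree.
Visit ash.
At ash: no left child.
At ash: go right to fern.
  Visit fern.
  At fern: no left child.
  At fern: go right to lily.
    Visit lily.
    At lily: no left child.
    At lily: go right to cedar.
      Visit cedar.
      At cedar: no left child.
      At cedar: go right to rose.
        Visit rose.
        At rose: no left child.
        At rose: go right to hop.
          Visit hop.
          At hop: no left child.
          At hop: go right to aster.
            aster is a leaf — visit aster.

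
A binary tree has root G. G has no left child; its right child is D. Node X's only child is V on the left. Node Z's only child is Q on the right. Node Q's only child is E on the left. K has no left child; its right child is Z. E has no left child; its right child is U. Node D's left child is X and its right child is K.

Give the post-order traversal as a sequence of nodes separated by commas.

V, X, U, E, Q, Z, K, D, G

Post-order visits the left subtree, then the right subtree, then the node.
At G: no left child.
At G: go right to D.
  At D: go left to X.
    At X: go left to V.
      V is a leaf — visit V.
    At X: no right child.
    Visit X.
  At D: go right to K.
    At K: no left child.
    At K: go right to Z.
      At Z: no left child.
      At Z: go right to Q.
        At Q: go left to E.
          At E: no left child.
          At E: go right to U.
            U is a leaf — visit U.
          Visit E.
        At Q: no right child.
        Visit Q.
      Visit Z.
    Visit K.
  Visit D.
Visit G.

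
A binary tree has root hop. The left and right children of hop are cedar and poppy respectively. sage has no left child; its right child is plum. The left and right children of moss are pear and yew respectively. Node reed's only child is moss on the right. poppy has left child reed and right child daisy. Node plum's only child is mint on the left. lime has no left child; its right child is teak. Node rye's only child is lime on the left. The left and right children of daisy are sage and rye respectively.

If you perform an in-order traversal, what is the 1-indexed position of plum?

In-order visits the left subtree, then the node, then the right subtree.
At hop: go left to cedar.
  cedar is a leaf — visit cedar.
Visit hop.
At hop: go right to poppy.
  At poppy: go left to reed.
    At reed: no left child.
    Visit reed.
    At reed: go right to moss.
      At moss: go left to pear.
        pear is a leaf — visit pear.
      Visit moss.
      At moss: go right to yew.
        yew is a leaf — visit yew.
  Visit poppy.
  At poppy: go right to daisy.
    At daisy: go left to sage.
      At sage: no left child.
      Visit sage.
      At sage: go right to plum.
        At plum: go left to mint.
          mint is a leaf — visit mint.
        Visit plum.
        At plum: no right child.
    Visit daisy.
    At daisy: go right to rye.
      At rye: go left to lime.
        At lime: no left child.
        Visit lime.
        At lime: go right to teak.
          teak is a leaf — visit teak.
      Visit rye.
      At rye: no right child.
Full in-order sequence: cedar, hop, reed, pear, moss, yew, poppy, sage, mint, plum, daisy, lime, teak, rye.

10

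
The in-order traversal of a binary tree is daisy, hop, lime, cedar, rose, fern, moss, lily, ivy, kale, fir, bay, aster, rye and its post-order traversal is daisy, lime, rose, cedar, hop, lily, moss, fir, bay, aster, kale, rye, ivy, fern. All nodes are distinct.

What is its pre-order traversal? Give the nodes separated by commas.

fern, hop, daisy, cedar, lime, rose, ivy, moss, lily, rye, kale, aster, bay, fir

The last element of post-order is the root; it splits in-order into left and right subtrees.
Root fern: left subtree has 5 nodes {daisy, hop, lime, cedar, rose}, right has 8 {moss, lily, ivy, kale, fir, bay, aster, rye}.
  Root hop: left subtree has 1 node {daisy}, right has 3 {lime, cedar, rose}.
    Root cedar: left subtree has 1 node {lime}, right has 1 {rose}.
  Root ivy: left subtree has 2 nodes {moss, lily}, right has 5 {kale, fir, bay, aster, rye}.
    Root moss: left subtree has 0 nodes { }, right has 1 {lily}.
    Root rye: left subtree has 4 nodes {kale, fir, bay, aster}, right has 0 { }.
      Root kale: left subtree has 0 nodes { }, right has 3 {fir, bay, aster}.
        Root aster: left subtree has 2 nodes {fir, bay}, right has 0 { }.
          Root bay: left subtree has 1 node {fir}, right has 0 { }.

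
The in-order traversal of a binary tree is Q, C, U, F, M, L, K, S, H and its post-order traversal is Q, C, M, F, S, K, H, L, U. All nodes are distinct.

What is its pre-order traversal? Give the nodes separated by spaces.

The last element of post-order is the root; it splits in-order into left and right subtrees.
Root U: left subtree has 2 nodes {Q, C}, right has 6 {F, M, L, K, S, H}.
  Root C: left subtree has 1 node {Q}, right has 0 { }.
  Root L: left subtree has 2 nodes {F, M}, right has 3 {K, S, H}.
    Root F: left subtree has 0 nodes { }, right has 1 {M}.
    Root H: left subtree has 2 nodes {K, S}, right has 0 { }.
      Root K: left subtree has 0 nodes { }, right has 1 {S}.

U C Q L F M H K S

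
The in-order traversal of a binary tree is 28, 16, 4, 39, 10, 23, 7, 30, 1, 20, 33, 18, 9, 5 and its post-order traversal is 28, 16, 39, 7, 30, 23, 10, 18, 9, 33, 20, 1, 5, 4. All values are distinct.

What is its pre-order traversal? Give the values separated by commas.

4, 16, 28, 5, 1, 10, 39, 23, 30, 7, 20, 33, 9, 18

The last element of post-order is the root; it splits in-order into left and right subtrees.
Root 4: left subtree has 2 nodes {28, 16}, right has 11 {39, 10, 23, 7, 30, 1, 20, 33, 18, 9, 5}.
  Root 16: left subtree has 1 node {28}, right has 0 { }.
  Root 5: left subtree has 10 nodes {39, 10, 23, 7, 30, 1, 20, 33, 18, 9}, right has 0 { }.
    Root 1: left subtree has 5 nodes {39, 10, 23, 7, 30}, right has 4 {20, 33, 18, 9}.
      Root 10: left subtree has 1 node {39}, right has 3 {23, 7, 30}.
        Root 23: left subtree has 0 nodes { }, right has 2 {7, 30}.
          Root 30: left subtree has 1 node {7}, right has 0 { }.
      Root 20: left subtree has 0 nodes { }, right has 3 {33, 18, 9}.
        Root 33: left subtree has 0 nodes { }, right has 2 {18, 9}.
          Root 9: left subtree has 1 node {18}, right has 0 { }.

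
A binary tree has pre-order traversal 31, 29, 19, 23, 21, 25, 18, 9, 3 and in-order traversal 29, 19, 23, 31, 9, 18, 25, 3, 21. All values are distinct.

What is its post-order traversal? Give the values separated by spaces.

23 19 29 9 18 3 25 21 31

The first element of pre-order is the root; it splits in-order into left and right subtrees.
Root 31: left subtree has 3 nodes {29, 19, 23}, right has 5 {9, 18, 25, 3, 21}.
  Root 29: left subtree has 0 nodes { }, right has 2 {19, 23}.
    Root 19: left subtree has 0 nodes { }, right has 1 {23}.
  Root 21: left subtree has 4 nodes {9, 18, 25, 3}, right has 0 { }.
    Root 25: left subtree has 2 nodes {9, 18}, right has 1 {3}.
      Root 18: left subtree has 1 node {9}, right has 0 { }.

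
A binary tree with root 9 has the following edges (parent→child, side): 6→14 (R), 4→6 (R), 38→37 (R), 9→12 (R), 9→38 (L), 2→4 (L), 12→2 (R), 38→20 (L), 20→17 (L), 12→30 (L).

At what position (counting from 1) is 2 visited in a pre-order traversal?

8

Pre-order visits the node, then its left subtree, then its right subtree.
Visit 9.
At 9: go left to 38.
  Visit 38.
  At 38: go left to 20.
    Visit 20.
    At 20: go left to 17.
      17 is a leaf — visit 17.
    At 20: no right child.
  At 38: go right to 37.
    37 is a leaf — visit 37.
At 9: go right to 12.
  Visit 12.
  At 12: go left to 30.
    30 is a leaf — visit 30.
  At 12: go right to 2.
    Visit 2.
    At 2: go left to 4.
      Visit 4.
      At 4: no left child.
      At 4: go right to 6.
        Visit 6.
        At 6: no left child.
        At 6: go right to 14.
          14 is a leaf — visit 14.
    At 2: no right child.
Full pre-order sequence: 9, 38, 20, 17, 37, 12, 30, 2, 4, 6, 14.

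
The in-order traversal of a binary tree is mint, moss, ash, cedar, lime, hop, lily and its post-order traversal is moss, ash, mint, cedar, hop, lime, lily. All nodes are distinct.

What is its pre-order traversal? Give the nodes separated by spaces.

lily lime cedar mint ash moss hop

The last element of post-order is the root; it splits in-order into left and right subtrees.
Root lily: left subtree has 6 nodes {mint, moss, ash, cedar, lime, hop}, right has 0 { }.
  Root lime: left subtree has 4 nodes {mint, moss, ash, cedar}, right has 1 {hop}.
    Root cedar: left subtree has 3 nodes {mint, moss, ash}, right has 0 { }.
      Root mint: left subtree has 0 nodes { }, right has 2 {moss, ash}.
        Root ash: left subtree has 1 node {moss}, right has 0 { }.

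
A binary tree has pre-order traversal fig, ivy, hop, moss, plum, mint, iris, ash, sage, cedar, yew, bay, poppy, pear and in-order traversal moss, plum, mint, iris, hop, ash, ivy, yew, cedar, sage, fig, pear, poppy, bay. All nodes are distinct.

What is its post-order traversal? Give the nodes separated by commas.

The first element of pre-order is the root; it splits in-order into left and right subtrees.
Root fig: left subtree has 10 nodes {moss, plum, mint, iris, hop, ash, ivy, yew, cedar, sage}, right has 3 {pear, poppy, bay}.
  Root ivy: left subtree has 6 nodes {moss, plum, mint, iris, hop, ash}, right has 3 {yew, cedar, sage}.
    Root hop: left subtree has 4 nodes {moss, plum, mint, iris}, right has 1 {ash}.
      Root moss: left subtree has 0 nodes { }, right has 3 {plum, mint, iris}.
        Root plum: left subtree has 0 nodes { }, right has 2 {mint, iris}.
          Root mint: left subtree has 0 nodes { }, right has 1 {iris}.
    Root sage: left subtree has 2 nodes {yew, cedar}, right has 0 { }.
      Root cedar: left subtree has 1 node {yew}, right has 0 { }.
  Root bay: left subtree has 2 nodes {pear, poppy}, right has 0 { }.
    Root poppy: left subtree has 1 node {pear}, right has 0 { }.

iris, mint, plum, moss, ash, hop, yew, cedar, sage, ivy, pear, poppy, bay, fig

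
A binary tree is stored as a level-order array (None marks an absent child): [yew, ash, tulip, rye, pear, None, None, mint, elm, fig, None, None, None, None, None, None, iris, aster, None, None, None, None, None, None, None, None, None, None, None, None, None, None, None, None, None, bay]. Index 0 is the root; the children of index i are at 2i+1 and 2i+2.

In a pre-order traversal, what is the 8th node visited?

Pre-order visits the node, then its left subtree, then its right subtree.
Visit yew.
At yew: go left to ash.
  Visit ash.
  At ash: go left to rye.
    Visit rye.
    At rye: go left to mint.
      Visit mint.
      At mint: no left child.
      At mint: go right to iris.
        iris is a leaf — visit iris.
    At rye: go right to elm.
      Visit elm.
      At elm: go left to aster.
        Visit aster.
        At aster: go left to bay.
          bay is a leaf — visit bay.
        At aster: no right child.
      At elm: no right child.
  At ash: go right to pear.
    Visit pear.
    At pear: go left to fig.
      fig is a leaf — visit fig.
    At pear: no right child.
At yew: go right to tulip.
  tulip is a leaf — visit tulip.
Full pre-order sequence: yew, ash, rye, mint, iris, elm, aster, bay, pear, fig, tulip.

bay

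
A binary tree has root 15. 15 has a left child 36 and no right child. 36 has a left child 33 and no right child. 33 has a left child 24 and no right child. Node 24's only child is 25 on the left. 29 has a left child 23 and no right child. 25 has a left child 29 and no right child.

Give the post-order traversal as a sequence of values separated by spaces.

23 29 25 24 33 36 15

Post-order visits the left subtree, then the right subtree, then the node.
At 15: go left to 36.
  At 36: go left to 33.
    At 33: go left to 24.
      At 24: go left to 25.
        At 25: go left to 29.
          At 29: go left to 23.
            23 is a leaf — visit 23.
          At 29: no right child.
          Visit 29.
        At 25: no right child.
        Visit 25.
      At 24: no right child.
      Visit 24.
    At 33: no right child.
    Visit 33.
  At 36: no right child.
  Visit 36.
At 15: no right child.
Visit 15.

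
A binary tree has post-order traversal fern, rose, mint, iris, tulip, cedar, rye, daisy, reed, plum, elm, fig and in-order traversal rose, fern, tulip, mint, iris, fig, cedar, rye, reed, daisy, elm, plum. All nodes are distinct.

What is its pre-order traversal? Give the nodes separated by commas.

fig, tulip, rose, fern, iris, mint, elm, reed, rye, cedar, daisy, plum

The last element of post-order is the root; it splits in-order into left and right subtrees.
Root fig: left subtree has 5 nodes {rose, fern, tulip, mint, iris}, right has 6 {cedar, rye, reed, daisy, elm, plum}.
  Root tulip: left subtree has 2 nodes {rose, fern}, right has 2 {mint, iris}.
    Root rose: left subtree has 0 nodes { }, right has 1 {fern}.
    Root iris: left subtree has 1 node {mint}, right has 0 { }.
  Root elm: left subtree has 4 nodes {cedar, rye, reed, daisy}, right has 1 {plum}.
    Root reed: left subtree has 2 nodes {cedar, rye}, right has 1 {daisy}.
      Root rye: left subtree has 1 node {cedar}, right has 0 { }.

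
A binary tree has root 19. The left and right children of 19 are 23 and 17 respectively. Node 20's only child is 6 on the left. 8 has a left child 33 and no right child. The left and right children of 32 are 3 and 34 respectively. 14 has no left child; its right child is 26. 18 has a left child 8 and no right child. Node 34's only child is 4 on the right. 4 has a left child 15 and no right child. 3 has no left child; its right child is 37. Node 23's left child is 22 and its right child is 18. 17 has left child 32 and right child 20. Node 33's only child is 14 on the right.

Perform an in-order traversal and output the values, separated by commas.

In-order visits the left subtree, then the node, then the right subtree.
At 19: go left to 23.
  At 23: go left to 22.
    22 is a leaf — visit 22.
  Visit 23.
  At 23: go right to 18.
    At 18: go left to 8.
      At 8: go left to 33.
        At 33: no left child.
        Visit 33.
        At 33: go right to 14.
          At 14: no left child.
          Visit 14.
          At 14: go right to 26.
            26 is a leaf — visit 26.
      Visit 8.
      At 8: no right child.
    Visit 18.
    At 18: no right child.
Visit 19.
At 19: go right to 17.
  At 17: go left to 32.
    At 32: go left to 3.
      At 3: no left child.
      Visit 3.
      At 3: go right to 37.
        37 is a leaf — visit 37.
    Visit 32.
    At 32: go right to 34.
      At 34: no left child.
      Visit 34.
      At 34: go right to 4.
        At 4: go left to 15.
          15 is a leaf — visit 15.
        Visit 4.
        At 4: no right child.
  Visit 17.
  At 17: go right to 20.
    At 20: go left to 6.
      6 is a leaf — visit 6.
    Visit 20.
    At 20: no right child.

22, 23, 33, 14, 26, 8, 18, 19, 3, 37, 32, 34, 15, 4, 17, 6, 20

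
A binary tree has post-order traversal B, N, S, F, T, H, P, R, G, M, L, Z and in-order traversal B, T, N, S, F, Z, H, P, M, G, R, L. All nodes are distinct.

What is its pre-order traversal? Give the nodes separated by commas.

The last element of post-order is the root; it splits in-order into left and right subtrees.
Root Z: left subtree has 5 nodes {B, T, N, S, F}, right has 6 {H, P, M, G, R, L}.
  Root T: left subtree has 1 node {B}, right has 3 {N, S, F}.
    Root F: left subtree has 2 nodes {N, S}, right has 0 { }.
      Root S: left subtree has 1 node {N}, right has 0 { }.
  Root L: left subtree has 5 nodes {H, P, M, G, R}, right has 0 { }.
    Root M: left subtree has 2 nodes {H, P}, right has 2 {G, R}.
      Root P: left subtree has 1 node {H}, right has 0 { }.
      Root G: left subtree has 0 nodes { }, right has 1 {R}.

Z, T, B, F, S, N, L, M, P, H, G, R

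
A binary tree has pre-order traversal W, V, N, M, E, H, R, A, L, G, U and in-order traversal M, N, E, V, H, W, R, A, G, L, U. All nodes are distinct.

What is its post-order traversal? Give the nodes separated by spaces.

The first element of pre-order is the root; it splits in-order into left and right subtrees.
Root W: left subtree has 5 nodes {M, N, E, V, H}, right has 5 {R, A, G, L, U}.
  Root V: left subtree has 3 nodes {M, N, E}, right has 1 {H}.
    Root N: left subtree has 1 node {M}, right has 1 {E}.
  Root R: left subtree has 0 nodes { }, right has 4 {A, G, L, U}.
    Root A: left subtree has 0 nodes { }, right has 3 {G, L, U}.
      Root L: left subtree has 1 node {G}, right has 1 {U}.

M E N H V G U L A R W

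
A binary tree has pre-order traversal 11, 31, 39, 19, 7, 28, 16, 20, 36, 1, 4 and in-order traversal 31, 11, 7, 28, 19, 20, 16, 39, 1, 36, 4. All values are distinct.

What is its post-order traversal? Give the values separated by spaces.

31 28 7 20 16 19 1 4 36 39 11

The first element of pre-order is the root; it splits in-order into left and right subtrees.
Root 11: left subtree has 1 node {31}, right has 9 {7, 28, 19, 20, 16, 39, 1, 36, 4}.
  Root 39: left subtree has 5 nodes {7, 28, 19, 20, 16}, right has 3 {1, 36, 4}.
    Root 19: left subtree has 2 nodes {7, 28}, right has 2 {20, 16}.
      Root 7: left subtree has 0 nodes { }, right has 1 {28}.
      Root 16: left subtree has 1 node {20}, right has 0 { }.
    Root 36: left subtree has 1 node {1}, right has 1 {4}.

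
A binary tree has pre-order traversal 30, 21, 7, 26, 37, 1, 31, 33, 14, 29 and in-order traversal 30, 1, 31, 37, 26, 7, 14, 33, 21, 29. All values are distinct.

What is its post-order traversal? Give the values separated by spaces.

The first element of pre-order is the root; it splits in-order into left and right subtrees.
Root 30: left subtree has 0 nodes { }, right has 9 {1, 31, 37, 26, 7, 14, 33, 21, 29}.
  Root 21: left subtree has 7 nodes {1, 31, 37, 26, 7, 14, 33}, right has 1 {29}.
    Root 7: left subtree has 4 nodes {1, 31, 37, 26}, right has 2 {14, 33}.
      Root 26: left subtree has 3 nodes {1, 31, 37}, right has 0 { }.
        Root 37: left subtree has 2 nodes {1, 31}, right has 0 { }.
          Root 1: left subtree has 0 nodes { }, right has 1 {31}.
      Root 33: left subtree has 1 node {14}, right has 0 { }.

31 1 37 26 14 33 7 29 21 30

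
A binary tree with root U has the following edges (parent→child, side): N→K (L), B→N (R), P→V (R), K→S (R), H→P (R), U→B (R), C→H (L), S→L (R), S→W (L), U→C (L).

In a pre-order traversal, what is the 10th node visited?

W

Pre-order visits the node, then its left subtree, then its right subtree.
Visit U.
At U: go left to C.
  Visit C.
  At C: go left to H.
    Visit H.
    At H: no left child.
    At H: go right to P.
      Visit P.
      At P: no left child.
      At P: go right to V.
        V is a leaf — visit V.
  At C: no right child.
At U: go right to B.
  Visit B.
  At B: no left child.
  At B: go right to N.
    Visit N.
    At N: go left to K.
      Visit K.
      At K: no left child.
      At K: go right to S.
        Visit S.
        At S: go left to W.
          W is a leaf — visit W.
        At S: go right to L.
          L is a leaf — visit L.
    At N: no right child.
Full pre-order sequence: U, C, H, P, V, B, N, K, S, W, L.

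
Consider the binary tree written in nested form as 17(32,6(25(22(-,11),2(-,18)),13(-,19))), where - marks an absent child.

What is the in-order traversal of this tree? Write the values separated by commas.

32, 17, 22, 11, 25, 2, 18, 6, 13, 19

In-order visits the left subtree, then the node, then the right subtree.
At 17: go left to 32.
  32 is a leaf — visit 32.
Visit 17.
At 17: go right to 6.
  At 6: go left to 25.
    At 25: go left to 22.
      At 22: no left child.
      Visit 22.
      At 22: go right to 11.
        11 is a leaf — visit 11.
    Visit 25.
    At 25: go right to 2.
      At 2: no left child.
      Visit 2.
      At 2: go right to 18.
        18 is a leaf — visit 18.
  Visit 6.
  At 6: go right to 13.
    At 13: no left child.
    Visit 13.
    At 13: go right to 19.
      19 is a leaf — visit 19.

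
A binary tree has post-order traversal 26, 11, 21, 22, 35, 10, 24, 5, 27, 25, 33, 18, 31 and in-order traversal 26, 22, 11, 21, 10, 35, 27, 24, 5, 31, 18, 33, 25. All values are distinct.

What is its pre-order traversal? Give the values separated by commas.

31, 27, 10, 22, 26, 21, 11, 35, 5, 24, 18, 33, 25

The last element of post-order is the root; it splits in-order into left and right subtrees.
Root 31: left subtree has 9 nodes {26, 22, 11, 21, 10, 35, 27, 24, 5}, right has 3 {18, 33, 25}.
  Root 27: left subtree has 6 nodes {26, 22, 11, 21, 10, 35}, right has 2 {24, 5}.
    Root 10: left subtree has 4 nodes {26, 22, 11, 21}, right has 1 {35}.
      Root 22: left subtree has 1 node {26}, right has 2 {11, 21}.
        Root 21: left subtree has 1 node {11}, right has 0 { }.
    Root 5: left subtree has 1 node {24}, right has 0 { }.
  Root 18: left subtree has 0 nodes { }, right has 2 {33, 25}.
    Root 33: left subtree has 0 nodes { }, right has 1 {25}.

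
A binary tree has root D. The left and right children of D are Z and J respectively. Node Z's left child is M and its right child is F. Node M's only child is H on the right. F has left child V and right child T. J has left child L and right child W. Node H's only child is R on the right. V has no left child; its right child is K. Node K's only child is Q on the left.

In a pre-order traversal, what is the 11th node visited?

Pre-order visits the node, then its left subtree, then its right subtree.
Visit D.
At D: go left to Z.
  Visit Z.
  At Z: go left to M.
    Visit M.
    At M: no left child.
    At M: go right to H.
      Visit H.
      At H: no left child.
      At H: go right to R.
        R is a leaf — visit R.
  At Z: go right to F.
    Visit F.
    At F: go left to V.
      Visit V.
      At V: no left child.
      At V: go right to K.
        Visit K.
        At K: go left to Q.
          Q is a leaf — visit Q.
        At K: no right child.
    At F: go right to T.
      T is a leaf — visit T.
At D: go right to J.
  Visit J.
  At J: go left to L.
    L is a leaf — visit L.
  At J: go right to W.
    W is a leaf — visit W.
Full pre-order sequence: D, Z, M, H, R, F, V, K, Q, T, J, L, W.

J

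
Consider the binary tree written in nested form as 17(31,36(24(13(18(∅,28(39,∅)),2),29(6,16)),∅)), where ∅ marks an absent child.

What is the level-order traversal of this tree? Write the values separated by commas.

Level-order visits nodes level by level from the root, left to right within each level.
Level 0: 17
Level 1: 31, 36
Level 2: 24
Level 3: 13, 29
Level 4: 18, 2, 6, 16
Level 5: 28
Level 6: 39

17, 31, 36, 24, 13, 29, 18, 2, 6, 16, 28, 39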